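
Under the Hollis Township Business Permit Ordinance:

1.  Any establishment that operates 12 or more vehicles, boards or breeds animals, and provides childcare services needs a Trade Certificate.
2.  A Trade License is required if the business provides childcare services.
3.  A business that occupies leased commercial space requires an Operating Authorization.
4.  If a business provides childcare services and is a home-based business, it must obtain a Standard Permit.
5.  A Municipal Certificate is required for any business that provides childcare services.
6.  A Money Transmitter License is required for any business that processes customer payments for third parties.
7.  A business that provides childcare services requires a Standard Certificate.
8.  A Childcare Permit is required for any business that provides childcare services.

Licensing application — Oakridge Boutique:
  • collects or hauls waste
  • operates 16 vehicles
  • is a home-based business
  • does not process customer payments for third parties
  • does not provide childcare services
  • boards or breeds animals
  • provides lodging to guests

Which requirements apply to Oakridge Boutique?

1. vehicles 16 ≥ 12; boards or breeds animals; does not provide childcare services → Trade Certificate not required.
2. does not provide childcare services → Trade License not required.
3. is a home-based business (not: occupies leased commercial space) → Operating Authorization not required.
4. does not provide childcare services; is a home-based business → Standard Permit not required.
5. does not provide childcare services → Municipal Certificate not required.
6. does not process customer payments for third parties → Money Transmitter License not required.
7. does not provide childcare services → Standard Certificate not required.
8. does not provide childcare services → Childcare Permit not required.

None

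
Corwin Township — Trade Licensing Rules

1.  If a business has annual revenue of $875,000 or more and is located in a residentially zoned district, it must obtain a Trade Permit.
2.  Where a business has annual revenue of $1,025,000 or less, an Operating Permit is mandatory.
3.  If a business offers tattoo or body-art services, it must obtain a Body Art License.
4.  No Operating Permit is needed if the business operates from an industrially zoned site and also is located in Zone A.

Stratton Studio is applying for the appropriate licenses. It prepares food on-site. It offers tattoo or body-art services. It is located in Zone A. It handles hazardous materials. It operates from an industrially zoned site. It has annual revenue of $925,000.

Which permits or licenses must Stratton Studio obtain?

1. revenue $925,000 ≥ $875,000; is located in Zone A (not: is located in a residentially zoned district) → Trade Permit not required.
2. revenue $925,000 ≤ $1,025,000 → Operating Permit required.
3. offers tattoo or body-art services → Body Art License required.
4. operates from an industrially zoned site; is located in Zone A → exempt from Operating Permit.

Body Art License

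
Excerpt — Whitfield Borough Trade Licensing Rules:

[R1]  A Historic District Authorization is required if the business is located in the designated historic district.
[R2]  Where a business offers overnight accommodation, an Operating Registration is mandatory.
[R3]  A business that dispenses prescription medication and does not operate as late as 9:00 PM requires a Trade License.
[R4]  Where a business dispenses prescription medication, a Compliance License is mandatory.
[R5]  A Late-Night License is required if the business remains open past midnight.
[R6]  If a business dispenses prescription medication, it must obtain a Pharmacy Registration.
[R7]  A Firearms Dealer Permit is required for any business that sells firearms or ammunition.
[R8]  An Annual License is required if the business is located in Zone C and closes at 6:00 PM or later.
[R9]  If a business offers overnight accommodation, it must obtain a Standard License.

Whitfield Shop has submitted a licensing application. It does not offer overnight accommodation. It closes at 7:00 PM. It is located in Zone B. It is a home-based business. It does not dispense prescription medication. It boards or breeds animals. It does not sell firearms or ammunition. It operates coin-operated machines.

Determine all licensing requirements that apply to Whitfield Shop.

[R1] is located in Zone B (not: is located in the designated historic district) → Historic District Authorization not required.
[R2] does not offer overnight accommodation → Operating Registration not required.
[R3] does not dispense prescription medication; closes 7:00 PM, at/before 9:00 PM → Trade License not required.
[R4] does not dispense prescription medication → Compliance License not required.
[R5] closes 7:00 PM, at/before midnight → Late-Night License not required.
[R6] does not dispense prescription medication → Pharmacy Registration not required.
[R7] does not sell firearms or ammunition → Firearms Dealer Permit not required.
[R8] is located in Zone B (not: is located in Zone C); closes 7:00 PM, after 6:00 PM → Annual License not required.
[R9] does not offer overnight accommodation → Standard License not required.

None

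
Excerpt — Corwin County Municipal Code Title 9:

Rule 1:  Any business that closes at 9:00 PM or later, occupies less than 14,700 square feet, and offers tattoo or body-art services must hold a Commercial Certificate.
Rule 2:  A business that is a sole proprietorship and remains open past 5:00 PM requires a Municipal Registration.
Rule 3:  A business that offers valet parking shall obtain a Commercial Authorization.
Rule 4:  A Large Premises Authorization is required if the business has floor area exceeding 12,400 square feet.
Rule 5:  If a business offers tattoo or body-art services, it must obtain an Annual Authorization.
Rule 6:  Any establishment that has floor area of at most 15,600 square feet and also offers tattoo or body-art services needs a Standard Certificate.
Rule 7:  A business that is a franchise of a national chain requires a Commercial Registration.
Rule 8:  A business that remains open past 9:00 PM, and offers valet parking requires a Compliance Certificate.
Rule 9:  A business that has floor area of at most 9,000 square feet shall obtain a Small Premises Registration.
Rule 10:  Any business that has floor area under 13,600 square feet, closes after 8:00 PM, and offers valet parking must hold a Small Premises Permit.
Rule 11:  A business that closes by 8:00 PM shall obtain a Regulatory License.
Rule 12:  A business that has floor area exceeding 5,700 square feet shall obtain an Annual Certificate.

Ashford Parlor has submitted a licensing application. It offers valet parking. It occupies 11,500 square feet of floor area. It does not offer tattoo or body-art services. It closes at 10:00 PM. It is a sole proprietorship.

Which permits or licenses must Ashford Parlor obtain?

Annual Certificate, Commercial Authorization, Compliance Certificate, Municipal Registration, Small Premises Permit

Rule 1: closes 10:00 PM, after 9:00 PM; floor area 11,500 square feet < 14,700 square feet; does not offer tattoo or body-art services → Commercial Certificate not required.
Rule 2: is a sole proprietorship; closes 10:00 PM, after 5:00 PM → Municipal Registration required.
Rule 3: offers valet parking → Commercial Authorization required.
Rule 4: floor area 11,500 square feet ≤ 12,400 square feet → Large Premises Authorization not required.
Rule 5: does not offer tattoo or body-art services → Annual Authorization not required.
Rule 6: floor area 11,500 square feet ≤ 15,600 square feet; does not offer tattoo or body-art services → Standard Certificate not required.
Rule 7: is a sole proprietorship (not: is a franchise of a national chain) → Commercial Registration not required.
Rule 8: closes 10:00 PM, after 9:00 PM; offers valet parking → Compliance Certificate required.
Rule 9: floor area 11,500 square feet > 9,000 square feet → Small Premises Registration not required.
Rule 10: floor area 11,500 square feet < 13,600 square feet; closes 10:00 PM, after 8:00 PM; offers valet parking → Small Premises Permit required.
Rule 11: closes 10:00 PM, after 8:00 PM → Regulatory License not required.
Rule 12: floor area 11,500 square feet > 5,700 square feet → Annual Certificate required.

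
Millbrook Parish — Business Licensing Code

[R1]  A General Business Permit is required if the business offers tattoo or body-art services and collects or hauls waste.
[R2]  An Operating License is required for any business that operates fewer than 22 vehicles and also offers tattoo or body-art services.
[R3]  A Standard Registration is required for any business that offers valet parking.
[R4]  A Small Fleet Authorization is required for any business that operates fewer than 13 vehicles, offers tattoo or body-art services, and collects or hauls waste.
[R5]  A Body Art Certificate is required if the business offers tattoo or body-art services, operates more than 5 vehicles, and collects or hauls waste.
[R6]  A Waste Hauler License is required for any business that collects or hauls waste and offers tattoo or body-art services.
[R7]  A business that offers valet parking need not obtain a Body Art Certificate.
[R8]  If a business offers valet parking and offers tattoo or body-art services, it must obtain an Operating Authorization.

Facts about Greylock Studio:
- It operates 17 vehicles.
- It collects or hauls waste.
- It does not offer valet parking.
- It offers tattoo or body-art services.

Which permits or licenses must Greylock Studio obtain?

[R1] offers tattoo or body-art services; collects or hauls waste → General Business Permit required.
[R2] vehicles 17 < 22; offers tattoo or body-art services → Operating License required.
[R3] does not offer valet parking → Standard Registration not required.
[R4] vehicles 17 ≥ 13; offers tattoo or body-art services; collects or hauls waste → Small Fleet Authorization not required.
[R5] offers tattoo or body-art services; vehicles 17 > 5; collects or hauls waste → Body Art Certificate required.
[R6] collects or hauls waste; offers tattoo or body-art services → Waste Hauler License required.
[R7] does not offer valet parking → Body Art Certificate exemption does not apply.
[R8] does not offer valet parking; offers tattoo or body-art services → Operating Authorization not required.

Body Art Certificate, General Business Permit, Operating License, Waste Hauler License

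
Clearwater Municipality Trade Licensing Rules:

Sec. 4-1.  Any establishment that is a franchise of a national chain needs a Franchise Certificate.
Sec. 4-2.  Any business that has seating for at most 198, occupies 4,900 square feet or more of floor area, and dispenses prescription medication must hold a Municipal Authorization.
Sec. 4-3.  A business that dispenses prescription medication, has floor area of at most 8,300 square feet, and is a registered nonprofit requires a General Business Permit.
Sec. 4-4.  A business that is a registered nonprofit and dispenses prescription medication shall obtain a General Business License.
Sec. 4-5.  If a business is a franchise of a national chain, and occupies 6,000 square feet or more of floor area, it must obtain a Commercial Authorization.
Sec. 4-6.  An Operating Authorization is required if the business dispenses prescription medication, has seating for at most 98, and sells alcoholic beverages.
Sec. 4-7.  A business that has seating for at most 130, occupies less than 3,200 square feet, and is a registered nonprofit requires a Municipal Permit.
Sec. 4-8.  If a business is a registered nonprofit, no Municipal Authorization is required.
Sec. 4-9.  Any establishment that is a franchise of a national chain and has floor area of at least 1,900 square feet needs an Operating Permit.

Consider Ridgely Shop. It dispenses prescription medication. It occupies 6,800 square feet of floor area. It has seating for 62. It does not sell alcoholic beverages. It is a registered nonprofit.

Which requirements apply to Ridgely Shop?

General Business License, General Business Permit

Sec. 4-1. is a registered nonprofit (not: is a franchise of a national chain) → Franchise Certificate not required.
Sec. 4-2. seating 62 ≤ 198; floor area 6,800 square feet ≥ 4,900 square feet; dispenses prescription medication → Municipal Authorization required.
Sec. 4-3. dispenses prescription medication; floor area 6,800 square feet ≤ 8,300 square feet; is a registered nonprofit → General Business Permit required.
Sec. 4-4. is a registered nonprofit; dispenses prescription medication → General Business License required.
Sec. 4-5. is a registered nonprofit (not: is a franchise of a national chain); floor area 6,800 square feet ≥ 6,000 square feet → Commercial Authorization not required.
Sec. 4-6. dispenses prescription medication; seating 62 ≤ 98; does not sell alcoholic beverages → Operating Authorization not required.
Sec. 4-7. seating 62 ≤ 130; floor area 6,800 square feet ≥ 3,200 square feet; is a registered nonprofit → Municipal Permit not required.
Sec. 4-8. is a registered nonprofit → exempt from Municipal Authorization.
Sec. 4-9. is a registered nonprofit (not: is a franchise of a national chain); floor area 6,800 square feet ≥ 1,900 square feet → Operating Permit not required.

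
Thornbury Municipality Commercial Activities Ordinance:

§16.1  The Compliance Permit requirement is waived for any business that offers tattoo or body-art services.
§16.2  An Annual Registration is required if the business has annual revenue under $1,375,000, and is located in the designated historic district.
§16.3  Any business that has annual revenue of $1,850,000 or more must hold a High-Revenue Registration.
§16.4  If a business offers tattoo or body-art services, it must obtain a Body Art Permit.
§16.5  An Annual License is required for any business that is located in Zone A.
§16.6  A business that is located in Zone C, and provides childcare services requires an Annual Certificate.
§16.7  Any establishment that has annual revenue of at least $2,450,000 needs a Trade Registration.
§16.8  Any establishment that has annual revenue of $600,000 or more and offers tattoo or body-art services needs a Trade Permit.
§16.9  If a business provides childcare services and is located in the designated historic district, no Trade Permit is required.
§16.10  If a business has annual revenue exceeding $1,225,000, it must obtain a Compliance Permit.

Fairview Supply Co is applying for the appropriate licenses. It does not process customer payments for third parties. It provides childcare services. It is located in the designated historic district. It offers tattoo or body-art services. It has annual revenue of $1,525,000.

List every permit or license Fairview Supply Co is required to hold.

Body Art Permit

§16.1 offers tattoo or body-art services → exempt from Compliance Permit.
§16.2 revenue $1,525,000 ≥ $1,375,000; is located in the designated historic district → Annual Registration not required.
§16.3 revenue $1,525,000 < $1,850,000 → High-Revenue Registration not required.
§16.4 offers tattoo or body-art services → Body Art Permit required.
§16.5 is located in the designated historic district (not: is located in Zone A) → Annual License not required.
§16.6 is located in the designated historic district (not: is located in Zone C); provides childcare services → Annual Certificate not required.
§16.7 revenue $1,525,000 < $2,450,000 → Trade Registration not required.
§16.8 revenue $1,525,000 ≥ $600,000; offers tattoo or body-art services → Trade Permit required.
§16.9 provides childcare services; is located in the designated historic district → exempt from Trade Permit.
§16.10 revenue $1,525,000 > $1,225,000 → Compliance Permit required.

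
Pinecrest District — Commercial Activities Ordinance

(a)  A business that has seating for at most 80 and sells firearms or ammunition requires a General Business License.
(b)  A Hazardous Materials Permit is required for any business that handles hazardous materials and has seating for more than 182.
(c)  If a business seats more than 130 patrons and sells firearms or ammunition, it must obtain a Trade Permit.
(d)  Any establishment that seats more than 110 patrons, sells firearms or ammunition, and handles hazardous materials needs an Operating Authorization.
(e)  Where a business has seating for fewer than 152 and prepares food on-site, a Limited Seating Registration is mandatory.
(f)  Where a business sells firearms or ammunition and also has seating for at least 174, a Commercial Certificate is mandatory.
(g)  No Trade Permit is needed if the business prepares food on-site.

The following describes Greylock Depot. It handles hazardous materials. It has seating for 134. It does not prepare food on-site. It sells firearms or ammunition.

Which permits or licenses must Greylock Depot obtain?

(a) seating 134 > 80; sells firearms or ammunition → General Business License not required.
(b) handles hazardous materials; seating 134 ≤ 182 → Hazardous Materials Permit not required.
(c) seating 134 > 130; sells firearms or ammunition → Trade Permit required.
(d) seating 134 > 110; sells firearms or ammunition; handles hazardous materials → Operating Authorization required.
(e) seating 134 < 152; does not prepare food on-site → Limited Seating Registration not required.
(f) sells firearms or ammunition; seating 134 < 174 → Commercial Certificate not required.
(g) does not prepare food on-site → Trade Permit exemption does not apply.

Operating Authorization, Trade Permit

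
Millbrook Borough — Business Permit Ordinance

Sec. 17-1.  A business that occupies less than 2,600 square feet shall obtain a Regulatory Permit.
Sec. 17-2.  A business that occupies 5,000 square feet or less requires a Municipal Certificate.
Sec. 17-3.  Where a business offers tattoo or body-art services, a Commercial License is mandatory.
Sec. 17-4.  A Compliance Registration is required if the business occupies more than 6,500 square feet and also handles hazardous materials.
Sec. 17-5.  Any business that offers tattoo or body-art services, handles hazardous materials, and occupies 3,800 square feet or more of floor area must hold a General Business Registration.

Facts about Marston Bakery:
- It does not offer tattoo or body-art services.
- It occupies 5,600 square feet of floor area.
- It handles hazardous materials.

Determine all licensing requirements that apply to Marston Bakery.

None

Sec. 17-1. floor area 5,600 square feet ≥ 2,600 square feet → Regulatory Permit not required.
Sec. 17-2. floor area 5,600 square feet > 5,000 square feet → Municipal Certificate not required.
Sec. 17-3. does not offer tattoo or body-art services → Commercial License not required.
Sec. 17-4. floor area 5,600 square feet ≤ 6,500 square feet; handles hazardous materials → Compliance Registration not required.
Sec. 17-5. does not offer tattoo or body-art services; handles hazardous materials; floor area 5,600 square feet ≥ 3,800 square feet → General Business Registration not required.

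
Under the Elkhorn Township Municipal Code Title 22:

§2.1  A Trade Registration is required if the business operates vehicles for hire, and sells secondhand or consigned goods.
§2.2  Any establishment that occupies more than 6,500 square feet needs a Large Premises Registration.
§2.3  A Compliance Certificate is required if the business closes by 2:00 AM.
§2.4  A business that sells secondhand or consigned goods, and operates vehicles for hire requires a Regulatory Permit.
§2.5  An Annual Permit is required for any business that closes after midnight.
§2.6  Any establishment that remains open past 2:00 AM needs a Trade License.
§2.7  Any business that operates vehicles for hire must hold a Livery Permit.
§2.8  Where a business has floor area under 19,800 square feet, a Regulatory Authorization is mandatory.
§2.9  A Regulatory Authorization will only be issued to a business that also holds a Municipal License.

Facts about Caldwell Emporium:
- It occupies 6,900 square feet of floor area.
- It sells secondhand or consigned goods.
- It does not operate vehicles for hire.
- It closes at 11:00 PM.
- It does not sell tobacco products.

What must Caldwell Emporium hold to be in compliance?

§2.1 does not operate vehicles for hire; sells secondhand or consigned goods → Trade Registration not required.
§2.2 floor area 6,900 square feet > 6,500 square feet → Large Premises Registration required.
§2.3 closes 11:00 PM, at/before 2:00 AM → Compliance Certificate required.
§2.4 sells secondhand or consigned goods; does not operate vehicles for hire → Regulatory Permit not required.
§2.5 closes 11:00 PM, at/before midnight → Annual Permit not required.
§2.6 closes 11:00 PM, at/before 2:00 AM → Trade License not required.
§2.7 does not operate vehicles for hire → Livery Permit not required.
§2.8 floor area 6,900 square feet < 19,800 square feet → Regulatory Authorization required.
§2.9 Regulatory Authorization is required → Municipal License also required.

Compliance Certificate, Large Premises Registration, Municipal License, Regulatory Authorization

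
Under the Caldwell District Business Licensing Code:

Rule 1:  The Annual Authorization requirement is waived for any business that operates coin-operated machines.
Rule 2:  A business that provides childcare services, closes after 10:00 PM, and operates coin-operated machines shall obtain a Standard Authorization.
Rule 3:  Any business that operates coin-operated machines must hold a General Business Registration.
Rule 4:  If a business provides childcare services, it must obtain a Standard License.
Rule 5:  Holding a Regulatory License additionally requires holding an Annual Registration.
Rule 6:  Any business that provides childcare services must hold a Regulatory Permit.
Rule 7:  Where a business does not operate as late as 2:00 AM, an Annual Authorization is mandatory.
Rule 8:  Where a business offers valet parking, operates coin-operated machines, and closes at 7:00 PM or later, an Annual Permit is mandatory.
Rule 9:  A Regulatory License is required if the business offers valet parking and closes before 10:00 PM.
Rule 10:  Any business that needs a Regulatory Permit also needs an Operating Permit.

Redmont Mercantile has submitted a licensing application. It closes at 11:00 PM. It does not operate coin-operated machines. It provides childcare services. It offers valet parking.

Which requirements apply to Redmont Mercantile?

Annual Authorization, Operating Permit, Regulatory Permit, Standard License

Rule 1: does not operate coin-operated machines → Annual Authorization exemption does not apply.
Rule 2: provides childcare services; closes 11:00 PM, after 10:00 PM; does not operate coin-operated machines → Standard Authorization not required.
Rule 3: does not operate coin-operated machines → General Business Registration not required.
Rule 4: provides childcare services → Standard License required.
Rule 5: Regulatory License is not required → no effect.
Rule 6: provides childcare services → Regulatory Permit required.
Rule 7: closes 11:00 PM, at/before 2:00 AM → Annual Authorization required.
Rule 8: offers valet parking; does not operate coin-operated machines; closes 11:00 PM, after 7:00 PM → Annual Permit not required.
Rule 9: offers valet parking; closes 11:00 PM, after 10:00 PM → Regulatory License not required.
Rule 10: Regulatory Permit is required → Operating Permit also required.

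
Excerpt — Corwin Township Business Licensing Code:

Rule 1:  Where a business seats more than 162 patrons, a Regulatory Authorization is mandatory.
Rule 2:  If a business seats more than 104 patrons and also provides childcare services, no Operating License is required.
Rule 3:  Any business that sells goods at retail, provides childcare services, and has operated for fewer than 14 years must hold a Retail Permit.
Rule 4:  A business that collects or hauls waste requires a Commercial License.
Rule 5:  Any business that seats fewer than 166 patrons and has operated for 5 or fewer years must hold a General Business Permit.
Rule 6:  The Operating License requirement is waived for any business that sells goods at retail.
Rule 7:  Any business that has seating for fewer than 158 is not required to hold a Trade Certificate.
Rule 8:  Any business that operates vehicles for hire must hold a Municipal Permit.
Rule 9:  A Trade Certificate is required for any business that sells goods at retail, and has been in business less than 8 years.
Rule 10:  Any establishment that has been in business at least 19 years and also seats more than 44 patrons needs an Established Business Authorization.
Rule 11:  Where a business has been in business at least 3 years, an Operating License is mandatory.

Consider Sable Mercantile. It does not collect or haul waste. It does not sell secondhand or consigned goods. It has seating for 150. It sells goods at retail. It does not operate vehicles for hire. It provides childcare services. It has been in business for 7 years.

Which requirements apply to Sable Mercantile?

Retail Permit

Rule 1: seating 150 ≤ 162 → Regulatory Authorization not required.
Rule 2: seating 150 > 104; provides childcare services → exempt from Operating License.
Rule 3: sells goods at retail; provides childcare services; years in business 7 < 14 → Retail Permit required.
Rule 4: does not collect or haul waste → Commercial License not required.
Rule 5: seating 150 < 166; years in business 7 > 5 → General Business Permit not required.
Rule 6: sells goods at retail → exempt from Operating License.
Rule 7: seating 150 < 158 → exempt from Trade Certificate.
Rule 8: does not operate vehicles for hire → Municipal Permit not required.
Rule 9: sells goods at retail; years in business 7 < 8 → Trade Certificate required.
Rule 10: years in business 7 < 19; seating 150 > 44 → Established Business Authorization not required.
Rule 11: years in business 7 ≥ 3 → Operating License required.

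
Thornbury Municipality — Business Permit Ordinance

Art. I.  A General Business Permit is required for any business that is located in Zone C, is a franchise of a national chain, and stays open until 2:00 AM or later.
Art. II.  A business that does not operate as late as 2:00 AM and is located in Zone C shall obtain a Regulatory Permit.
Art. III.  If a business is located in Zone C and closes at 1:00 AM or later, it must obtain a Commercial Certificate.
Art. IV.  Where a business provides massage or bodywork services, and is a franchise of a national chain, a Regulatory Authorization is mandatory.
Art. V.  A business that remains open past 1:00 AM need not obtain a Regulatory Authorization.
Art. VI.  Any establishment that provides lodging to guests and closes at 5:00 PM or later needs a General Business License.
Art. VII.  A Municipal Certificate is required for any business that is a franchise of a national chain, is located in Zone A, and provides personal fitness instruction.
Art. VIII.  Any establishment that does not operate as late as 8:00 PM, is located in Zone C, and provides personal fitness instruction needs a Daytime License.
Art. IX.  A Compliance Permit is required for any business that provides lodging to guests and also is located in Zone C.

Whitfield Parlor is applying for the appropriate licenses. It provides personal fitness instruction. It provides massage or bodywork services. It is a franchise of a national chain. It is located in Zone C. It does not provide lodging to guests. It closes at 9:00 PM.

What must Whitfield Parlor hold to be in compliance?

Regulatory Authorization, Regulatory Permit

Art. I. is located in Zone C; is a franchise of a national chain; closes 9:00 PM, at/before 2:00 AM → General Business Permit not required.
Art. II. closes 9:00 PM, at/before 2:00 AM; is located in Zone C → Regulatory Permit required.
Art. III. is located in Zone C; closes 9:00 PM, at/before 1:00 AM → Commercial Certificate not required.
Art. IV. provides massage or bodywork services; is a franchise of a national chain → Regulatory Authorization required.
Art. V. closes 9:00 PM, at/before 1:00 AM → Regulatory Authorization exemption does not apply.
Art. VI. does not provide lodging to guests; closes 9:00 PM, after 5:00 PM → General Business License not required.
Art. VII. is a franchise of a national chain; is located in Zone C (not: is located in Zone A); provides personal fitness instruction → Municipal Certificate not required.
Art. VIII. closes 9:00 PM, after 8:00 PM; is located in Zone C; provides personal fitness instruction → Daytime License not required.
Art. IX. does not provide lodging to guests; is located in Zone C → Compliance Permit not required.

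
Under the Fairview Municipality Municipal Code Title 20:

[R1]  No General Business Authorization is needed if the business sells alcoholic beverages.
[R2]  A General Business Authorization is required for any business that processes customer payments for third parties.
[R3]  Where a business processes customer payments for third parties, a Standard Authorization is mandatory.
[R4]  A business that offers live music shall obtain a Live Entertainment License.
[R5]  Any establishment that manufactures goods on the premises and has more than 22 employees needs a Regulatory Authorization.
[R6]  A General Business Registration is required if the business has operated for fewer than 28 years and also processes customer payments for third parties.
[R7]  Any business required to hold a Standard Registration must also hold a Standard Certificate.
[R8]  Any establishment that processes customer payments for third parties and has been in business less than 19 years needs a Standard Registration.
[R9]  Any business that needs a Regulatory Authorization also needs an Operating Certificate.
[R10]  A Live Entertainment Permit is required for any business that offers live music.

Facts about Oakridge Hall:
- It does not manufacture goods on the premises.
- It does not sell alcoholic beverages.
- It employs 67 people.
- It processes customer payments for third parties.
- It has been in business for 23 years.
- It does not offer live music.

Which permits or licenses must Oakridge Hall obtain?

General Business Authorization, General Business Registration, Standard Authorization

[R1] does not sell alcoholic beverages → General Business Authorization exemption does not apply.
[R2] processes customer payments for third parties → General Business Authorization required.
[R3] processes customer payments for third parties → Standard Authorization required.
[R4] does not offer live music → Live Entertainment License not required.
[R5] does not manufacture goods on the premises; employees 67 > 22 → Regulatory Authorization not required.
[R6] years in business 23 < 28; processes customer payments for third parties → General Business Registration required.
[R7] Standard Registration is not required → no effect.
[R8] processes customer payments for third parties; years in business 23 ≥ 19 → Standard Registration not required.
[R9] Regulatory Authorization is not required → no effect.
[R10] does not offer live music → Live Entertainment Permit not required.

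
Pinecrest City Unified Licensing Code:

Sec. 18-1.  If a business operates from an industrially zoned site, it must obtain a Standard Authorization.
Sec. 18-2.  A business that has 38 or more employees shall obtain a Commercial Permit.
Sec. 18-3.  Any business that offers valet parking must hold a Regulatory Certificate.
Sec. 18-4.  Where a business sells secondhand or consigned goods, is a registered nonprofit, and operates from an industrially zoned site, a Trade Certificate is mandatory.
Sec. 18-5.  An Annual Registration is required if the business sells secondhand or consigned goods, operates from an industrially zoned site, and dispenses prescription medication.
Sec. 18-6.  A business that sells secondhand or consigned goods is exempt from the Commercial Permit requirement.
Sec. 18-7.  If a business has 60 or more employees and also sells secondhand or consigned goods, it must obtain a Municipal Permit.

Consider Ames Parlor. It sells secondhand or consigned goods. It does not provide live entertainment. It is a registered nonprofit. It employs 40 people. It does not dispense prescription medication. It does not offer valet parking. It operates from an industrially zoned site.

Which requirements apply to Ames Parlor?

Standard Authorization, Trade Certificate

Sec. 18-1. operates from an industrially zoned site → Standard Authorization required.
Sec. 18-2. employees 40 ≥ 38 → Commercial Permit required.
Sec. 18-3. does not offer valet parking → Regulatory Certificate not required.
Sec. 18-4. sells secondhand or consigned goods; is a registered nonprofit; operates from an industrially zoned site → Trade Certificate required.
Sec. 18-5. sells secondhand or consigned goods; operates from an industrially zoned site; does not dispense prescription medication → Annual Registration not required.
Sec. 18-6. sells secondhand or consigned goods → exempt from Commercial Permit.
Sec. 18-7. employees 40 < 60; sells secondhand or consigned goods → Municipal Permit not required.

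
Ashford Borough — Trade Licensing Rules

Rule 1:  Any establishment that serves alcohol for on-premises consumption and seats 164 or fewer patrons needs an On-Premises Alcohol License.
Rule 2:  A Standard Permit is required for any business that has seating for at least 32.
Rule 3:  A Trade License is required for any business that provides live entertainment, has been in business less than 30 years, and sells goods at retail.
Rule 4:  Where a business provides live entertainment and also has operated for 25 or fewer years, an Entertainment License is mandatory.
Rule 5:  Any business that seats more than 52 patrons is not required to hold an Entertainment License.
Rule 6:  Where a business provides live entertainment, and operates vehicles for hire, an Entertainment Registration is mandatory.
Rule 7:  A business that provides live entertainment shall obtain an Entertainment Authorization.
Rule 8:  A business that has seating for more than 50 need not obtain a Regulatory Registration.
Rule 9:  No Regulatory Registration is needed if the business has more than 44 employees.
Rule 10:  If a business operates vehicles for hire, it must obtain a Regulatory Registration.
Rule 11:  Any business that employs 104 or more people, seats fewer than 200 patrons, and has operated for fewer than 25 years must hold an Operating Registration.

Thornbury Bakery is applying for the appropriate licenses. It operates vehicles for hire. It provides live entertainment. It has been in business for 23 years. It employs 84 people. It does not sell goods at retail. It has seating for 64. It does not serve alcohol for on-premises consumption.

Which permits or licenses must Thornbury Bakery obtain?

Entertainment Authorization, Entertainment Registration, Standard Permit

Rule 1: does not serve alcohol for on-premises consumption; seating 64 ≤ 164 → On-Premises Alcohol License not required.
Rule 2: seating 64 ≥ 32 → Standard Permit required.
Rule 3: provides live entertainment; years in business 23 < 30; does not sell goods at retail → Trade License not required.
Rule 4: provides live entertainment; years in business 23 ≤ 25 → Entertainment License required.
Rule 5: seating 64 > 52 → exempt from Entertainment License.
Rule 6: provides live entertainment; operates vehicles for hire → Entertainment Registration required.
Rule 7: provides live entertainment → Entertainment Authorization required.
Rule 8: seating 64 > 50 → exempt from Regulatory Registration.
Rule 9: employees 84 > 44 → exempt from Regulatory Registration.
Rule 10: operates vehicles for hire → Regulatory Registration required.
Rule 11: employees 84 < 104; seating 64 < 200; years in business 23 < 25 → Operating Registration not required.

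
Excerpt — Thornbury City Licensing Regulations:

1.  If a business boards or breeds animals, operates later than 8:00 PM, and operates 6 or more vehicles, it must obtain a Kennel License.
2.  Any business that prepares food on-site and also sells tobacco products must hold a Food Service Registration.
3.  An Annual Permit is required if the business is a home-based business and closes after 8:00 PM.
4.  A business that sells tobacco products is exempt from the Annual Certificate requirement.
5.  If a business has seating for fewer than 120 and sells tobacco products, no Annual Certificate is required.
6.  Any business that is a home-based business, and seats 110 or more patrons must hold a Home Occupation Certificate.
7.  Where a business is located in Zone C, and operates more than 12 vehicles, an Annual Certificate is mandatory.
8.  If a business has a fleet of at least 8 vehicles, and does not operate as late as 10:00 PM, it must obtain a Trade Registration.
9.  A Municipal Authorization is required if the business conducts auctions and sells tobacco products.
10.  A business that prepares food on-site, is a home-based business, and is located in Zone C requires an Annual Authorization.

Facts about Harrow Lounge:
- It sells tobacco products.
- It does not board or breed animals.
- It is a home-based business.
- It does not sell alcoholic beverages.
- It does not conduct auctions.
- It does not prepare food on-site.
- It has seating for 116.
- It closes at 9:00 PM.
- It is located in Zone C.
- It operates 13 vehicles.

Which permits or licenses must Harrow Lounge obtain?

Annual Permit, Home Occupation Certificate, Trade Registration

1. does not board or breed animals; closes 9:00 PM, after 8:00 PM; vehicles 13 ≥ 6 → Kennel License not required.
2. does not prepare food on-site; sells tobacco products → Food Service Registration not required.
3. is a home-based business; closes 9:00 PM, after 8:00 PM → Annual Permit required.
4. sells tobacco products → exempt from Annual Certificate.
5. seating 116 < 120; sells tobacco products → exempt from Annual Certificate.
6. is a home-based business; seating 116 ≥ 110 → Home Occupation Certificate required.
7. is located in Zone C; vehicles 13 > 12 → Annual Certificate required.
8. vehicles 13 ≥ 8; closes 9:00 PM, at/before 10:00 PM → Trade Registration required.
9. does not conduct auctions; sells tobacco products → Municipal Authorization not required.
10. does not prepare food on-site; is a home-based business; is located in Zone C → Annual Authorization not required.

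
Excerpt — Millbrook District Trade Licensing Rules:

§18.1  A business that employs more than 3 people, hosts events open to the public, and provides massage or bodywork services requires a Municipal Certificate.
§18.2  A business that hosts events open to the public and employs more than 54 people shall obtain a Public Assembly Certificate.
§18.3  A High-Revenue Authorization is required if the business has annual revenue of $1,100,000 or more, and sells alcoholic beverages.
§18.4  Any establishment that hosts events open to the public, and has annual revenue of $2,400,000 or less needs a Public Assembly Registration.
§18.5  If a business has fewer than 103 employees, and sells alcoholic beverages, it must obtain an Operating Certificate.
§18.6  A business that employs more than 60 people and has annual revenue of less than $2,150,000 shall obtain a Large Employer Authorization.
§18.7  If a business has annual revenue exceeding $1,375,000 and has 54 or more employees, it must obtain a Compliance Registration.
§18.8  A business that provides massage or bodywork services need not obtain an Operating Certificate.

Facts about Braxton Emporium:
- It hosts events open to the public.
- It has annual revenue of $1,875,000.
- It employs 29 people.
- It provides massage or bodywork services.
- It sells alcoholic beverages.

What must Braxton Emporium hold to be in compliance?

§18.1 employees 29 > 3; hosts events open to the public; provides massage or bodywork services → Municipal Certificate required.
§18.2 hosts events open to the public; employees 29 ≤ 54 → Public Assembly Certificate not required.
§18.3 revenue $1,875,000 ≥ $1,100,000; sells alcoholic beverages → High-Revenue Authorization required.
§18.4 hosts events open to the public; revenue $1,875,000 ≤ $2,400,000 → Public Assembly Registration required.
§18.5 employees 29 < 103; sells alcoholic beverages → Operating Certificate required.
§18.6 employees 29 ≤ 60; revenue $1,875,000 < $2,150,000 → Large Employer Authorization not required.
§18.7 revenue $1,875,000 > $1,375,000; employees 29 < 54 → Compliance Registration not required.
§18.8 provides massage or bodywork services → exempt from Operating Certificate.

High-Revenue Authorization, Municipal Certificate, Public Assembly Registration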